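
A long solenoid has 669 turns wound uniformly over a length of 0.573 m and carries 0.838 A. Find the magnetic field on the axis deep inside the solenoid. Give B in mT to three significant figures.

B ≈ 1.23 mT

Inside a long solenoid, B = μ₀nI with n = 1168 turns/m.
B = 4π×10⁻⁷ × 1168 × 0.838 = 1.23×10⁻³ T.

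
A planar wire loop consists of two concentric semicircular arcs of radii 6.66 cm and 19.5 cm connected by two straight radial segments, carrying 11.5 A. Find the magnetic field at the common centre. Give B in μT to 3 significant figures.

B ≈ 35.7 μT

The radial connectors point toward the centre, so dl × r̂ = 0 and they contribute nothing.
Each semicircle gives μ₀I/(4R): inner arc 5.42×10⁻⁵ T, outer arc 1.85×10⁻⁵ T.
The two arcs carry current in opposite angular senses, so their fields oppose: B = |5.42×10⁻⁵ − 1.85×10⁻⁵| = 3.57×10⁻⁵ T.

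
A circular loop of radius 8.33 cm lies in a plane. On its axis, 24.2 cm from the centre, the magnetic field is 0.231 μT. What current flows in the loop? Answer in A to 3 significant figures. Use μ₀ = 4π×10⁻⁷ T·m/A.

On the axis of a loop, B = μ₀IR²/[2(R²+z²)^(3/2)], so I = 2B(R²+z²)^(3/2)/(μ₀R²).
R² + z² = 0.006939 + 0.05856 = 0.0655 m²; raised to 3/2 gives 1.68×10⁻² m³.
I = 2 × 2.31×10⁻⁷ × 1.68×10⁻² / (1.26×10⁻⁶ × 0.006939) = 0.888 A.

I ≈ 0.888 A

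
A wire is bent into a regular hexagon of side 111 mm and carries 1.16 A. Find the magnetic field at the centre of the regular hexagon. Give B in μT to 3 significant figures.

Each side is a finite straight segment at perpendicular distance d = a/(2 tan(π/6)) = 0.09613 m from the centre, with end-angles ±π/6.
One side contributes B₁ = (μ₀I/4πd)·2 sin(π/6) = 1.21×10⁻⁶ T.
All 6 sides add in the same direction: B = 6 × 1.21×10⁻⁶ = 7.24×10⁻⁶ T.

B ≈ 7.24 μT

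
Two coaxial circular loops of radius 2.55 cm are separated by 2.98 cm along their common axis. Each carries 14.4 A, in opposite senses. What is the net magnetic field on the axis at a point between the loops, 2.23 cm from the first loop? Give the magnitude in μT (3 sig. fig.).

Each loop contributes B = μ₀IR²/[2(R²+z²)^(3/2)] on the axis, with z measured from that loop.
Loop 1 (z = 0.0223 m): B₁ = 1.51×10⁻⁴ T. Loop 2 (z = 0.0075 m): B₂ = 3.13×10⁻⁴ T.
The fields oppose: B = |B₁ − B₂| = 1.62×10⁻⁴ T.

B ≈ 162 μT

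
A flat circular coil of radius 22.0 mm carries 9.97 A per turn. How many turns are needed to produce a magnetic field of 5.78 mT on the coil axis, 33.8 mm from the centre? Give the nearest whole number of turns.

For an N-turn coil, B = Nμ₀IR²/[2(R²+z²)^(3/2)]. A single turn gives B₁ = 4.62×10⁻⁵ T with R = 0.022 m, z = 0.0338 m.
N = B/B₁ = 5.78×10⁻³ / 4.62×10⁻⁵ = 125.04.

N = 125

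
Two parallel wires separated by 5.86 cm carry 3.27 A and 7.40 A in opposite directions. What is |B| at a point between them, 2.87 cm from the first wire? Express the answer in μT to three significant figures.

Each long wire gives B = μ₀I/(2πd). Distances are d₁ = 0.0287 m and d₂ = 0.0299 m.
B₁ = 2.28×10⁻⁵ T, B₂ = 4.95×10⁻⁵ T.
Between antiparallel currents both contributions point the same way, so they add. B = B₁ + B₂ = 2.28×10⁻⁵ + 4.95×10⁻⁵ = 7.23×10⁻⁵ T.

B ≈ 72.3 μT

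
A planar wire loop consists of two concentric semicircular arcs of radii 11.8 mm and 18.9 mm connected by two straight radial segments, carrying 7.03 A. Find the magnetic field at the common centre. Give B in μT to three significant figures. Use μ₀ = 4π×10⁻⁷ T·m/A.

B ≈ 70.3 μT

The radial connectors point toward the centre, so dl × r̂ = 0 and they contribute nothing.
Each semicircle gives μ₀I/(4R): inner arc 1.87×10⁻⁴ T, outer arc 1.17×10⁻⁴ T.
The two arcs carry current in opposite angular senses, so their fields oppose: B = |1.87×10⁻⁴ − 1.17×10⁻⁴| = 7.03×10⁻⁵ T.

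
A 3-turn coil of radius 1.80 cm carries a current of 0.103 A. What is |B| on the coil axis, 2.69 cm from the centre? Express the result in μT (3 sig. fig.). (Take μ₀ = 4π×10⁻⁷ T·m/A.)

B ≈ 1.86 μT

For an N-turn flat coil, B = Nμ₀IR²/[2(R²+z²)^(3/2)] with R = 0.018 m, z = 0.0269 m.
B = 3 × 6.18×10⁻⁷ T = 1.86×10⁻⁶ T.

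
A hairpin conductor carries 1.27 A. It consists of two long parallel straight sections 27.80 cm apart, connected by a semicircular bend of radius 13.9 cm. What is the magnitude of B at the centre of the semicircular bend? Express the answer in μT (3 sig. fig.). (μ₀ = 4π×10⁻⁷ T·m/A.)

B ≈ 4.70 μT

The semicircular arc contributes B_arc = μ₀I·π/(4πR) = μ₀I/(4R) = 2.87×10⁻⁶ T.
Each semi-infinite lead is at perpendicular distance R = 0.139 m from the centre, with the perpendicular foot at its near end, so it contributes μ₀I/(4πR); both point the same way, together 1.83×10⁻⁶ T.
Arc and leads all point the same direction: B = 2.87×10⁻⁶ + 1.83×10⁻⁶ = 4.70×10⁻⁶ T.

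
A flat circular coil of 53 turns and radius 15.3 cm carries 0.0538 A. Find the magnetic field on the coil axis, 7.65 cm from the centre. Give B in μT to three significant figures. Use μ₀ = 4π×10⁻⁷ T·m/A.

B ≈ 8.38 μT

For an N-turn flat coil, B = Nμ₀IR²/[2(R²+z²)^(3/2)] with R = 0.153 m, z = 0.0765 m.
B = 53 × 1.58×10⁻⁷ T = 8.38×10⁻⁶ T.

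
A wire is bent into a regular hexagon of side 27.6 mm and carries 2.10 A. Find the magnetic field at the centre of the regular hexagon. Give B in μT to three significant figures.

Each side is a finite straight segment at perpendicular distance d = a/(2 tan(π/6)) = 0.0239 m from the centre, with end-angles ±π/6.
One side contributes B₁ = (μ₀I/4πd)·2 sin(π/6) = 8.79×10⁻⁶ T.
All 6 sides add in the same direction: B = 6 × 8.79×10⁻⁶ = 5.27×10⁻⁵ T.

B ≈ 52.7 μT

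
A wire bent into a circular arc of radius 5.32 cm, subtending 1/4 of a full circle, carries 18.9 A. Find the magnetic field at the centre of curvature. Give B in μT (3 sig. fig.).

The Biot–Savart field of a circular arc at its centre is B = μ₀Iφ/(4πR), with φ = 1.571 rad.
B = (4π×10⁻⁷ × 18.9 × 1.571) / (4π × 0.0532) = 5.58×10⁻⁵ T.

B ≈ 55.8 μT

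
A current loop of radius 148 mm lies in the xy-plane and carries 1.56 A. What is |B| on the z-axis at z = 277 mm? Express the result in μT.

On the axis of a circular loop, B = μ₀IR² / [2(R²+z²)^(3/2)].
R² + z² = (0.148)² + (0.277)² = 0.09863 m², and (R²+z²)^(3/2) = 3.10×10⁻² m³.
B = (4π×10⁻⁷ × 1.56 × 0.0219) / (2 × 3.10×10⁻²) = 6.93×10⁻⁷ T.

B ≈ 0.693 μT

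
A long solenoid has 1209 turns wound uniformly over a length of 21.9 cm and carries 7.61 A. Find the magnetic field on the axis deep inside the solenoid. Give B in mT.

Inside a long solenoid, B = μ₀nI with n = 5521 turns/m.
B = 4π×10⁻⁷ × 5521 × 7.61 = 5.28×10⁻² T.

B ≈ 52.8 mT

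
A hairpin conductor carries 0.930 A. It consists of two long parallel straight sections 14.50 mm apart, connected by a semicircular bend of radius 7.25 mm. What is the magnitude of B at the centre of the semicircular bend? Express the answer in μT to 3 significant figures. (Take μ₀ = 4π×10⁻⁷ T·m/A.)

B ≈ 66.0 μT

The semicircular arc contributes B_arc = μ₀I·π/(4πR) = μ₀I/(4R) = 4.03×10⁻⁵ T.
Each semi-infinite lead is at perpendicular distance R = 0.00725 m from the centre, with the perpendicular foot at its near end, so it contributes μ₀I/(4πR); both point the same way, together 2.57×10⁻⁵ T.
Arc and leads all point the same direction: B = 4.03×10⁻⁵ + 2.57×10⁻⁵ = 6.60×10⁻⁵ T.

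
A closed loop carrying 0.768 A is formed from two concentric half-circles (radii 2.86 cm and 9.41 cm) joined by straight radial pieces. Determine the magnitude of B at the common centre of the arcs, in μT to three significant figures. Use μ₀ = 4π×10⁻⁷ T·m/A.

The radial connectors point toward the centre, so dl × r̂ = 0 and they contribute nothing.
Each semicircle gives μ₀I/(4R): inner arc 8.44×10⁻⁶ T, outer arc 2.56×10⁻⁶ T.
The two arcs carry current in opposite angular senses, so their fields oppose: B = |8.44×10⁻⁶ − 2.56×10⁻⁶| = 5.87×10⁻⁶ T.

B ≈ 5.87 μT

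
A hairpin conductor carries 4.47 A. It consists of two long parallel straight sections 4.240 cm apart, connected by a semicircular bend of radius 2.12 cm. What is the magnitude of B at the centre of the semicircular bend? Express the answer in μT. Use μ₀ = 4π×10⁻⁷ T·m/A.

The semicircular arc contributes B_arc = μ₀I·π/(4πR) = μ₀I/(4R) = 6.62×10⁻⁵ T.
Each semi-infinite lead is at perpendicular distance R = 0.0212 m from the centre, with the perpendicular foot at its near end, so it contributes μ₀I/(4πR); both point the same way, together 4.22×10⁻⁵ T.
Arc and leads all point the same direction: B = 6.62×10⁻⁵ + 4.22×10⁻⁵ = 1.08×10⁻⁴ T.

B ≈ 108 μT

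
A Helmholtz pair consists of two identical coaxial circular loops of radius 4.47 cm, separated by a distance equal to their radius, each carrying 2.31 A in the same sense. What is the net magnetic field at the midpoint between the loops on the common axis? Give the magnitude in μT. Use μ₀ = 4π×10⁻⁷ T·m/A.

Each loop contributes B = μ₀IR²/[2(R²+z²)^(3/2)] on the axis, with z measured from that loop.
Loop 1 (z = 0.02235 m): B₁ = 2.32×10⁻⁵ T. Loop 2 (z = 0.02235 m): B₂ = 2.32×10⁻⁵ T.
The fields add: B = B₁ + B₂ = 4.65×10⁻⁵ T.

B ≈ 46.5 μT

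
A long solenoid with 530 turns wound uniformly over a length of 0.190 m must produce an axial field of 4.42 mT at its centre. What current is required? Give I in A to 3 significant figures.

Inside a long solenoid B = μ₀nI with n = 2789 m⁻¹, so I = B/(μ₀n).
I = 4.42×10⁻³ / (4π×10⁻⁷ × 2789) = 1.26 A.

I ≈ 1.26 A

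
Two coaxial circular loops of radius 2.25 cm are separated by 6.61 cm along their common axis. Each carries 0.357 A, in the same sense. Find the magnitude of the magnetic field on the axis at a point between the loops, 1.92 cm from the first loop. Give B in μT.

Each loop contributes B = μ₀IR²/[2(R²+z²)^(3/2)] on the axis, with z measured from that loop.
Loop 1 (z = 0.0192 m): B₁ = 4.39×10⁻⁶ T. Loop 2 (z = 0.0469 m): B₂ = 8.07×10⁻⁷ T.
The fields add: B = B₁ + B₂ = 5.19×10⁻⁶ T.

B ≈ 5.19 μT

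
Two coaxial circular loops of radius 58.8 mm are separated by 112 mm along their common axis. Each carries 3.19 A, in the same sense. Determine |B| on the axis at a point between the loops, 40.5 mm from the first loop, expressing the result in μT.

B ≈ 27.8 μT

Each loop contributes B = μ₀IR²/[2(R²+z²)^(3/2)] on the axis, with z measured from that loop.
Loop 1 (z = 0.0405 m): B₁ = 1.90×10⁻⁵ T. Loop 2 (z = 0.0715 m): B₂ = 8.74×10⁻⁶ T.
The fields add: B = B₁ + B₂ = 2.78×10⁻⁵ T.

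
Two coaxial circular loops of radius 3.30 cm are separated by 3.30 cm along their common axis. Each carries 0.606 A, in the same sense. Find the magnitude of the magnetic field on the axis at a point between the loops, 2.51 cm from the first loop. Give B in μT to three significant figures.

Each loop contributes B = μ₀IR²/[2(R²+z²)^(3/2)] on the axis, with z measured from that loop.
Loop 1 (z = 0.0251 m): B₁ = 5.82×10⁻⁶ T. Loop 2 (z = 0.0079 m): B₂ = 1.06×10⁻⁵ T.
The fields add: B = B₁ + B₂ = 1.64×10⁻⁵ T.

B ≈ 16.4 μT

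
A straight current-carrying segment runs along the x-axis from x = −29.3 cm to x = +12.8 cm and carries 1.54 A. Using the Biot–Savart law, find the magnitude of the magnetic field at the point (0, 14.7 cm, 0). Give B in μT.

B ≈ 1.62 μT

For a finite straight segment, B = (μ₀I/4πd)(sinθ₁ + sinθ₂), where θ₁, θ₂ are the angles from the perpendicular to each end.
The perpendicular distance is d = 0.147 m; the end-offsets along the wire are a = 0.293 m and b = 0.128 m.
sinθ₁ = 0.293/√(0.293²+0.147²) = 0.8938; sinθ₂ = 0.128/√(0.128²+0.147²) = 0.6567.
B = (4π×10⁻⁷ × 1.54) / (4π × 0.147) × (0.8938 + 0.6567) = 1.62×10⁻⁶ T.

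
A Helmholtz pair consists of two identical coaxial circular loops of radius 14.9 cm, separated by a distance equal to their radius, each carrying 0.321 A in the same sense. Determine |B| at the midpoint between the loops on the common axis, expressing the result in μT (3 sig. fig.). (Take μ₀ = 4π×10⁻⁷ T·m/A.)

Each loop contributes B = μ₀IR²/[2(R²+z²)^(3/2)] on the axis, with z measured from that loop.
Loop 1 (z = 0.0745 m): B₁ = 9.69×10⁻⁷ T. Loop 2 (z = 0.0745 m): B₂ = 9.69×10⁻⁷ T.
The fields add: B = B₁ + B₂ = 1.94×10⁻⁶ T.

B ≈ 1.94 μT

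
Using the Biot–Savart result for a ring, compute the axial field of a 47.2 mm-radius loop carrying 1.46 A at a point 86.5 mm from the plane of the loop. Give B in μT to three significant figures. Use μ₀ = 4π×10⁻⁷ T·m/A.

On the axis of a circular loop, B = μ₀IR² / [2(R²+z²)^(3/2)].
R² + z² = (0.0472)² + (0.0865)² = 0.00971 m², and (R²+z²)^(3/2) = 9.57×10⁻⁴ m³.
B = (4π×10⁻⁷ × 1.46 × 0.002228) / (2 × 9.57×10⁻⁴) = 2.14×10⁻⁶ T.

B ≈ 2.14 μT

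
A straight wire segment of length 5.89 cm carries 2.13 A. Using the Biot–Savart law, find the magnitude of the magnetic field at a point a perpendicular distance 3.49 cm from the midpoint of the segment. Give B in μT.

B ≈ 7.87 μT

For a finite straight segment, B = (μ₀I/4πd)(sinθ₁ + sinθ₂), where θ₁, θ₂ are the angles from the perpendicular to each end.
The perpendicular from the point meets the wire at its midpoint, so each end is L/2 = 0.02945 m away along the wire.
sinθ₁ = 0.02945/√(0.02945²+0.0349²) = 0.6449; sinθ₂ = 0.02945/√(0.02945²+0.0349²) = 0.6449.
B = (4π×10⁻⁷ × 2.13) / (4π × 0.0349) × (0.6449 + 0.6449) = 7.87×10⁻⁶ T.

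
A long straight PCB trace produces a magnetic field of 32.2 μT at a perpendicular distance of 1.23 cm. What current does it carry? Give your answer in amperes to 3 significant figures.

For a long straight wire B = μ₀I/(2πd), so I = 2πdB/μ₀.
I = 2π × 0.0123 × 3.22×10⁻⁵ / (4π×10⁻⁷) = 1.98 A.

I ≈ 1.98 A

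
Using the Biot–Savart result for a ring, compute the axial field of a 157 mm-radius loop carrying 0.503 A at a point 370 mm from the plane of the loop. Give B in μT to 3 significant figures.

On the axis of a circular loop, B = μ₀IR² / [2(R²+z²)^(3/2)].
R² + z² = (0.157)² + (0.37)² = 0.1615 m², and (R²+z²)^(3/2) = 6.49×10⁻² m³.
B = (4π×10⁻⁷ × 0.503 × 0.02465) / (2 × 6.49×10⁻²) = 1.20×10⁻⁷ T.

B ≈ 0.120 μT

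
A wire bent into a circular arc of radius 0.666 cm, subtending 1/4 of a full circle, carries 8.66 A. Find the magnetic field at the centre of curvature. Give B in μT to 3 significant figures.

The Biot–Savart field of a circular arc at its centre is B = μ₀Iφ/(4πR), with φ = 1.571 rad.
B = (4π×10⁻⁷ × 8.66 × 1.571) / (4π × 0.00666) = 2.04×10⁻⁴ T.

B ≈ 204 μT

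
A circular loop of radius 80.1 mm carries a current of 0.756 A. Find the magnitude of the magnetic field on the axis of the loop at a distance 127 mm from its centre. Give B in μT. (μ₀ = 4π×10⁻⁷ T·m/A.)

On the axis of a circular loop, B = μ₀IR² / [2(R²+z²)^(3/2)].
R² + z² = (0.0801)² + (0.127)² = 0.02255 m², and (R²+z²)^(3/2) = 3.39×10⁻³ m³.
B = (4π×10⁻⁷ × 0.756 × 0.006416) / (2 × 3.39×10⁻³) = 9.00×10⁻⁷ T.

B ≈ 0.900 μT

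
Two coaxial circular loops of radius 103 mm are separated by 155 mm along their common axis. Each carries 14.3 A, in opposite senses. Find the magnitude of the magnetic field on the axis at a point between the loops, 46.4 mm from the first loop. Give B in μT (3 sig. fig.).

B ≈ 37.7 μT

Each loop contributes B = μ₀IR²/[2(R²+z²)^(3/2)] on the axis, with z measured from that loop.
Loop 1 (z = 0.0464 m): B₁ = 6.61×10⁻⁵ T. Loop 2 (z = 0.1086 m): B₂ = 2.84×10⁻⁵ T.
The fields oppose: B = |B₁ − B₂| = 3.77×10⁻⁵ T.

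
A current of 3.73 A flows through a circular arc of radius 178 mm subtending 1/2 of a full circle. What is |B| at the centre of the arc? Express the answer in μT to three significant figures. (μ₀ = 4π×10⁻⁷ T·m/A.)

B ≈ 6.58 μT

The Biot–Savart field of a circular arc at its centre is B = μ₀Iφ/(4πR), with φ = 3.142 rad.
B = (4π×10⁻⁷ × 3.73 × 3.142) / (4π × 0.178) = 6.58×10⁻⁶ T.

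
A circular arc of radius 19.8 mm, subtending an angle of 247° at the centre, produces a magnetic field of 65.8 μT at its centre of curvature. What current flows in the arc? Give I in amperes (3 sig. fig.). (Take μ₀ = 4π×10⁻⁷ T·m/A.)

I ≈ 3.02 A

For a circular arc, B = μ₀Iφ/(4πR) with φ in radians; here φ = 4.311 rad.
So I = 4πRB/(μ₀φ) = 4π × 0.0198 × 6.58×10⁻⁵ / (4π×10⁻⁷ × 4.311) = 3.02 A.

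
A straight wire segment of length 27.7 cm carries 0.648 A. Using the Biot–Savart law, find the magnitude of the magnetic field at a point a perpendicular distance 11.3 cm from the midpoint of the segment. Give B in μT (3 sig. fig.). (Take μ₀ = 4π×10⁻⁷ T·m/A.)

For a finite straight segment, B = (μ₀I/4πd)(sinθ₁ + sinθ₂), where θ₁, θ₂ are the angles from the perpendicular to each end.
The perpendicular from the point meets the wire at its midpoint, so each end is L/2 = 0.1385 m away along the wire.
sinθ₁ = 0.1385/√(0.1385²+0.113²) = 0.7748; sinθ₂ = 0.1385/√(0.1385²+0.113²) = 0.7748.
B = (4π×10⁻⁷ × 0.648) / (4π × 0.113) × (0.7748 + 0.7748) = 8.89×10⁻⁷ T.

B ≈ 0.889 μT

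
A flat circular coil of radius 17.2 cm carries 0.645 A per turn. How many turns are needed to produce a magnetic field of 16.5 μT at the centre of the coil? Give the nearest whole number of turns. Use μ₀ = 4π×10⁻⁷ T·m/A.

N = 7

For an N-turn coil, B = Nμ₀I/(2R). A single turn gives B₁ = 2.36×10⁻⁶ T with R = 0.172 m.
N = B/B₁ = 1.65×10⁻⁵ / 2.36×10⁻⁶ = 7.00.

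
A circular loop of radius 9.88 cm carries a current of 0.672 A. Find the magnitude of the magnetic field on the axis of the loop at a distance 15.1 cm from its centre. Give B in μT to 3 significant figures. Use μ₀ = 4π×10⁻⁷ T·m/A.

B ≈ 0.701 μT

On the axis of a circular loop, B = μ₀IR² / [2(R²+z²)^(3/2)].
R² + z² = (0.0988)² + (0.151)² = 0.03256 m², and (R²+z²)^(3/2) = 5.88×10⁻³ m³.
B = (4π×10⁻⁷ × 0.672 × 0.009761) / (2 × 5.88×10⁻³) = 7.01×10⁻⁷ T.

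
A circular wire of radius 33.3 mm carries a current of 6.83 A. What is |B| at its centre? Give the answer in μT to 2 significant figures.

B ≈ 130 μT

At the centre of a circular loop the Biot–Savart law gives B = μ₀I/(2R).
B = (4π×10⁻⁷ × 6.83) / (2 × 0.0333) = 1.29×10⁻⁴ T.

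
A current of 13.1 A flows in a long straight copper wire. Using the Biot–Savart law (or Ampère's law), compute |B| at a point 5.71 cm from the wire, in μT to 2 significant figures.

For an infinitely long straight wire, B = μ₀I/(2πd).
B = (4π×10⁻⁷ × 13.1) / (2π × 0.0571) = 4.59×10⁻⁵ T.

B ≈ 46 μT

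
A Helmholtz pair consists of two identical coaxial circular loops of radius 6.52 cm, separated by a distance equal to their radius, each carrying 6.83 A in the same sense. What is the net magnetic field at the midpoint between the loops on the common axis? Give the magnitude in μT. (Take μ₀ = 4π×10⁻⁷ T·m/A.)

Each loop contributes B = μ₀IR²/[2(R²+z²)^(3/2)] on the axis, with z measured from that loop.
Loop 1 (z = 0.0326 m): B₁ = 4.71×10⁻⁵ T. Loop 2 (z = 0.0326 m): B₂ = 4.71×10⁻⁵ T.
The fields add: B = B₁ + B₂ = 9.42×10⁻⁵ T.

B ≈ 94.2 μT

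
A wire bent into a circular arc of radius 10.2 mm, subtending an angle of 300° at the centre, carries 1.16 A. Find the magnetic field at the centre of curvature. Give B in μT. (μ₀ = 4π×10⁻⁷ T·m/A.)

The Biot–Savart field of a circular arc at its centre is B = μ₀Iφ/(4πR), with φ = 5.236 rad.
B = (4π×10⁻⁷ × 1.16 × 5.236) / (4π × 0.0102) = 5.95×10⁻⁵ T.

B ≈ 59.5 μT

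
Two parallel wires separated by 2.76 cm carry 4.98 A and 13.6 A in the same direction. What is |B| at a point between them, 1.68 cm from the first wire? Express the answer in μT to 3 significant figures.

Each long wire gives B = μ₀I/(2πd). Distances are d₁ = 0.0168 m and d₂ = 0.0108 m.
B₁ = 5.93×10⁻⁵ T, B₂ = 2.52×10⁻⁴ T.
Between parallel currents the two contributions point in opposite directions, so they subtract. B = |B₁ − B₂| = |5.93×10⁻⁵ − 2.52×10⁻⁴| = 1.93×10⁻⁴ T.

B ≈ 193 μT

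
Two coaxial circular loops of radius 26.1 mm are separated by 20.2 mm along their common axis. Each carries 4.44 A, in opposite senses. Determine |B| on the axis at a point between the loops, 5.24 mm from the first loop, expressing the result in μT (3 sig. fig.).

Each loop contributes B = μ₀IR²/[2(R²+z²)^(3/2)] on the axis, with z measured from that loop.
Loop 1 (z = 0.00524 m): B₁ = 1.01×10⁻⁴ T. Loop 2 (z = 0.01496 m): B₂ = 6.98×10⁻⁵ T.
The fields oppose: B = |B₁ − B₂| = 3.09×10⁻⁵ T.

B ≈ 30.9 μT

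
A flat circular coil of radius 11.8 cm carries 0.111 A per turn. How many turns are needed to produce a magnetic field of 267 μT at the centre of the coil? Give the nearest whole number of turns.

For an N-turn coil, B = Nμ₀I/(2R). A single turn gives B₁ = 5.91×10⁻⁷ T with R = 0.118 m.
N = B/B₁ = 2.67×10⁻⁴ / 5.91×10⁻⁷ = 451.74.

N = 452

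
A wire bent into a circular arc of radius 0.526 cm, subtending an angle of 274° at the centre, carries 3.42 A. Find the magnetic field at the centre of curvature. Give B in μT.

B ≈ 311 μT

The Biot–Savart field of a circular arc at its centre is B = μ₀Iφ/(4πR), with φ = 4.782 rad.
B = (4π×10⁻⁷ × 3.42 × 4.782) / (4π × 0.00526) = 3.11×10⁻⁴ T.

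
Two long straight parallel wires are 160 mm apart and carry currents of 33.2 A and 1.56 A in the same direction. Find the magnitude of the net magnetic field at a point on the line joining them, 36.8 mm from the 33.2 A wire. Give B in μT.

B ≈ 178 μT

Each long wire gives B = μ₀I/(2πd). Distances are d₁ = 0.0368 m and d₂ = 0.1232 m.
B₁ = 1.80×10⁻⁴ T, B₂ = 2.53×10⁻⁶ T.
Between parallel currents the two contributions point in opposite directions, so they subtract. B = |B₁ − B₂| = |1.80×10⁻⁴ − 2.53×10⁻⁶| = 1.78×10⁻⁴ T.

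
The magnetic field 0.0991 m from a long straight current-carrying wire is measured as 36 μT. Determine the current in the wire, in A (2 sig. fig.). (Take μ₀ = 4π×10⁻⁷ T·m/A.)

I ≈ 18 A

For a long straight wire B = μ₀I/(2πd), so I = 2πdB/μ₀.
I = 2π × 0.0991 × 3.60×10⁻⁵ / (4π×10⁻⁷) = 17.8 A.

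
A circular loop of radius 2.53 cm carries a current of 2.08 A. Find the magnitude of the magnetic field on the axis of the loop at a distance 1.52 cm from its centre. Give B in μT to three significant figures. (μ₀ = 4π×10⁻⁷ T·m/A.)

B ≈ 32.5 μT

On the axis of a circular loop, B = μ₀IR² / [2(R²+z²)^(3/2)].
R² + z² = (0.0253)² + (0.0152)² = 0.0008711 m², and (R²+z²)^(3/2) = 2.57×10⁻⁵ m³.
B = (4π×10⁻⁷ × 2.08 × 0.0006401) / (2 × 2.57×10⁻⁵) = 3.25×10⁻⁵ T.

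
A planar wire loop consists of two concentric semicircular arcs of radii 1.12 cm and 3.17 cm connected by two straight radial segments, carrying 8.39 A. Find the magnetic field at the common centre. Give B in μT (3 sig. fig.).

The radial connectors point toward the centre, so dl × r̂ = 0 and they contribute nothing.
Each semicircle gives μ₀I/(4R): inner arc 2.35×10⁻⁴ T, outer arc 8.31×10⁻⁵ T.
The two arcs carry current in opposite angular senses, so their fields oppose: B = |2.35×10⁻⁴ − 8.31×10⁻⁵| = 1.52×10⁻⁴ T.

B ≈ 152 μT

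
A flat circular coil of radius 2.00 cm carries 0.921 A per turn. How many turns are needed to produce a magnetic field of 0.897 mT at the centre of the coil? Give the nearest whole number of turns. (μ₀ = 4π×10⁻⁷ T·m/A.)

For an N-turn coil, B = Nμ₀I/(2R). A single turn gives B₁ = 2.89×10⁻⁵ T with R = 0.02 m.
N = B/B₁ = 8.97×10⁻⁴ / 2.89×10⁻⁵ = 31.00.

N = 31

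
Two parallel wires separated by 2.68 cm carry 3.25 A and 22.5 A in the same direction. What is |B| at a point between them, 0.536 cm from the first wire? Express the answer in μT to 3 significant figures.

B ≈ 88.6 μT

Each long wire gives B = μ₀I/(2πd). Distances are d₁ = 0.00536 m and d₂ = 0.02144 m.
B₁ = 1.21×10⁻⁴ T, B₂ = 2.10×10⁻⁴ T.
Between parallel currents the two contributions point in opposite directions, so they subtract. B = |B₁ − B₂| = |1.21×10⁻⁴ − 2.10×10⁻⁴| = 8.86×10⁻⁵ T.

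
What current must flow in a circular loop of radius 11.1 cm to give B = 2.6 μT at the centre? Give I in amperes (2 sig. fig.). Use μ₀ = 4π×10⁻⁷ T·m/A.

I ≈ 0.46 A

At the centre of a circular loop B = μ₀I/(2R), so I = 2RB/μ₀.
With R = 0.111 m, I = 2 × 0.111 × 2.60×10⁻⁶ / (4π×10⁻⁷) = 0.459 A.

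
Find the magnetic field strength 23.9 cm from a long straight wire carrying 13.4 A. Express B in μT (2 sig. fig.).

B ≈ 11 μT

For an infinitely long straight wire, B = μ₀I/(2πd).
B = (4π×10⁻⁷ × 13.4) / (2π × 0.239) = 1.12×10⁻⁵ T.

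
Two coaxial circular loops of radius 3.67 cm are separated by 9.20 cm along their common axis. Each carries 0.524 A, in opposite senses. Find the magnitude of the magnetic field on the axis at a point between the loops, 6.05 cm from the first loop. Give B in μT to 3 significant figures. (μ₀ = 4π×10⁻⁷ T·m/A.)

Each loop contributes B = μ₀IR²/[2(R²+z²)^(3/2)] on the axis, with z measured from that loop.
Loop 1 (z = 0.0605 m): B₁ = 1.25×10⁻⁶ T. Loop 2 (z = 0.0315 m): B₂ = 3.92×10⁻⁶ T.
The fields oppose: B = |B₁ − B₂| = 2.67×10⁻⁶ T.

B ≈ 2.67 μT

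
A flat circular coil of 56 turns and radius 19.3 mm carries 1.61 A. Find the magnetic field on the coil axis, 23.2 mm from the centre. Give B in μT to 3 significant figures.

For an N-turn flat coil, B = Nμ₀IR²/[2(R²+z²)^(3/2)] with R = 0.0193 m, z = 0.0232 m.
B = 56 × 1.37×10⁻⁵ T = 7.68×10⁻⁴ T.

B ≈ 768 μT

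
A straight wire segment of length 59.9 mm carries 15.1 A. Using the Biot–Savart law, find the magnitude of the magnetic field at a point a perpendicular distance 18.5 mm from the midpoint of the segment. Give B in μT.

For a finite straight segment, B = (μ₀I/4πd)(sinθ₁ + sinθ₂), where θ₁, θ₂ are the angles from the perpendicular to each end.
The perpendicular from the point meets the wire at its midpoint, so each end is L/2 = 0.02995 m away along the wire.
sinθ₁ = 0.02995/√(0.02995²+0.0185²) = 0.8508; sinθ₂ = 0.02995/√(0.02995²+0.0185²) = 0.8508.
B = (4π×10⁻⁷ × 15.1) / (4π × 0.0185) × (0.8508 + 0.8508) = 1.39×10⁻⁴ T.

B ≈ 139 μT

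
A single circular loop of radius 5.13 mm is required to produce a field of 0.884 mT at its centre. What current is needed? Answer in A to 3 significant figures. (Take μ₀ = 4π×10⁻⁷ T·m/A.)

I ≈ 7.22 A

At the centre of a circular loop B = μ₀I/(2R), so I = 2RB/μ₀.
With R = 0.00513 m, I = 2 × 0.00513 × 8.84×10⁻⁴ / (4π×10⁻⁷) = 7.22 A.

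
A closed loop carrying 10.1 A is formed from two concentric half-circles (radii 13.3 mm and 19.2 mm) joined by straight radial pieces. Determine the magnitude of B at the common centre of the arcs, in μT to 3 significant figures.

The radial connectors point toward the centre, so dl × r̂ = 0 and they contribute nothing.
Each semicircle gives μ₀I/(4R): inner arc 2.39×10⁻⁴ T, outer arc 1.65×10⁻⁴ T.
The two arcs carry current in opposite angular senses, so their fields oppose: B = |2.39×10⁻⁴ − 1.65×10⁻⁴| = 7.33×10⁻⁵ T.

B ≈ 73.3 μT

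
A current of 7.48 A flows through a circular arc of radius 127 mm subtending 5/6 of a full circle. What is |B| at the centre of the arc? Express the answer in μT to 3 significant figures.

B ≈ 30.8 μT

The Biot–Savart field of a circular arc at its centre is B = μ₀Iφ/(4πR), with φ = 5.236 rad.
B = (4π×10⁻⁷ × 7.48 × 5.236) / (4π × 0.127) = 3.08×10⁻⁵ T.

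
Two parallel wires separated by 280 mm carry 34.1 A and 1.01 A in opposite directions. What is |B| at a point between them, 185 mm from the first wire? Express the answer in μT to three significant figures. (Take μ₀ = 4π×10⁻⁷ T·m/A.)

Each long wire gives B = μ₀I/(2πd). Distances are d₁ = 0.185 m and d₂ = 0.095 m.
B₁ = 3.69×10⁻⁵ T, B₂ = 2.13×10⁻⁶ T.
Between antiparallel currents both contributions point the same way, so they add. B = B₁ + B₂ = 3.69×10⁻⁵ + 2.13×10⁻⁶ = 3.90×10⁻⁵ T.

B ≈ 39.0 μT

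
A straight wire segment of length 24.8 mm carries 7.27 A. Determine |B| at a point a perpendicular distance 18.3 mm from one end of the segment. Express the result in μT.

B ≈ 32.0 μT

For a finite straight segment, B = (μ₀I/4πd)(sinθ₁ + sinθ₂), where θ₁, θ₂ are the angles from the perpendicular to each end.
The perpendicular foot is at one end, so the two end-offsets along the wire are 0 and L = 0.0248 m.
sinθ₁ = 0/√(0²+0.0183²) = 0.0000; sinθ₂ = 0.0248/√(0.0248²+0.0183²) = 0.8046.
B = (4π×10⁻⁷ × 7.27) / (4π × 0.0183) × (0.0000 + 0.8046) = 3.20×10⁻⁵ T.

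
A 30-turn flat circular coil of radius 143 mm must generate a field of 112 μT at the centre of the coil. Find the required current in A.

I ≈ 0.850 A

For an N-turn coil, B = Nμ₀I/(2R) with R = 0.143 m, so I = 2RB/(Nμ₀) = 2 × 0.143 × 1.12×10⁻⁴ / (30 × 4π×10⁻⁷) = 0.850 A.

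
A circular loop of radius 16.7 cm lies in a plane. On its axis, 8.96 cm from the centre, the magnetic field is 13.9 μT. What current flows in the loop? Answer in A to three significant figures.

I ≈ 5.40 A

On the axis of a loop, B = μ₀IR²/[2(R²+z²)^(3/2)], so I = 2B(R²+z²)^(3/2)/(μ₀R²).
R² + z² = 0.02789 + 0.008028 = 0.03592 m²; raised to 3/2 gives 6.81×10⁻³ m³.
I = 2 × 1.39×10⁻⁵ × 6.81×10⁻³ / (1.26×10⁻⁶ × 0.02789) = 5.40 A.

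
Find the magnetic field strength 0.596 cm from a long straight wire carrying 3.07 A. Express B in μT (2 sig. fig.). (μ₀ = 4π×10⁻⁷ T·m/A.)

B ≈ 100 μT

For an infinitely long straight wire, B = μ₀I/(2πd).
B = (4π×10⁻⁷ × 3.07) / (2π × 0.00596) = 1.03×10⁻⁴ T.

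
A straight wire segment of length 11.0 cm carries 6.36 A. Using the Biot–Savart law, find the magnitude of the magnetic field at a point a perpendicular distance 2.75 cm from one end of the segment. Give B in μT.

For a finite straight segment, B = (μ₀I/4πd)(sinθ₁ + sinθ₂), where θ₁, θ₂ are the angles from the perpendicular to each end.
The perpendicular foot is at one end, so the two end-offsets along the wire are 0 and L = 0.11 m.
sinθ₁ = 0/√(0²+0.0275²) = 0.0000; sinθ₂ = 0.11/√(0.11²+0.0275²) = 0.9701.
B = (4π×10⁻⁷ × 6.36) / (4π × 0.0275) × (0.0000 + 0.9701) = 2.24×10⁻⁵ T.

B ≈ 22.4 μT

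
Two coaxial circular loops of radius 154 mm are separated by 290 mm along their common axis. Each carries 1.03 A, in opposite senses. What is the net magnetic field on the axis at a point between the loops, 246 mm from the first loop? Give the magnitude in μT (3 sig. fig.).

Each loop contributes B = μ₀IR²/[2(R²+z²)^(3/2)] on the axis, with z measured from that loop.
Loop 1 (z = 0.246 m): B₁ = 6.28×10⁻⁷ T. Loop 2 (z = 0.044 m): B₂ = 3.74×10⁻⁶ T.
The fields oppose: B = |B₁ − B₂| = 3.11×10⁻⁶ T.

B ≈ 3.11 μT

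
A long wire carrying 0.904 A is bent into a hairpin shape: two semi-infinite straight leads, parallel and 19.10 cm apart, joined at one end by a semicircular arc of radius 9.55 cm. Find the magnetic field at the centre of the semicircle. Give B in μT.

The semicircular arc contributes B_arc = μ₀I·π/(4πR) = μ₀I/(4R) = 2.97×10⁻⁶ T.
Each semi-infinite lead is at perpendicular distance R = 0.0955 m from the centre, with the perpendicular foot at its near end, so it contributes μ₀I/(4πR); both point the same way, together 1.89×10⁻⁶ T.
Arc and leads all point the same direction: B = 2.97×10⁻⁶ + 1.89×10⁻⁶ = 4.87×10⁻⁶ T.

B ≈ 4.87 μT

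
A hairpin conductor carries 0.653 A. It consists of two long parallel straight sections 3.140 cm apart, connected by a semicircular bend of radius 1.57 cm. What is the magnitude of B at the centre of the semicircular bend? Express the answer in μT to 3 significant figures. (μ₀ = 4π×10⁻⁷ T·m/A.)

The semicircular arc contributes B_arc = μ₀I·π/(4πR) = μ₀I/(4R) = 1.31×10⁻⁵ T.
Each semi-infinite lead is at perpendicular distance R = 0.0157 m from the centre, with the perpendicular foot at its near end, so it contributes μ₀I/(4πR); both point the same way, together 8.32×10⁻⁶ T.
Arc and leads all point the same direction: B = 1.31×10⁻⁵ + 8.32×10⁻⁶ = 2.14×10⁻⁵ T.

B ≈ 21.4 μT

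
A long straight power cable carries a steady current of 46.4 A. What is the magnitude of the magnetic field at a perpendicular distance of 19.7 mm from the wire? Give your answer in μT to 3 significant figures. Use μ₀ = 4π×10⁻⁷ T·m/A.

For an infinitely long straight wire, B = μ₀I/(2πd).
B = (4π×10⁻⁷ × 46.4) / (2π × 0.0197) = 4.71×10⁻⁴ T.

B ≈ 471 μT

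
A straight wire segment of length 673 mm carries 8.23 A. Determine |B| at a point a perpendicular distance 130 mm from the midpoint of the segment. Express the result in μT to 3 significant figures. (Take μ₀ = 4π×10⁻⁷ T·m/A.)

B ≈ 11.8 μT

For a finite straight segment, B = (μ₀I/4πd)(sinθ₁ + sinθ₂), where θ₁, θ₂ are the angles from the perpendicular to each end.
The perpendicular from the point meets the wire at its midpoint, so each end is L/2 = 0.3365 m away along the wire.
sinθ₁ = 0.3365/√(0.3365²+0.13²) = 0.9328; sinθ₂ = 0.3365/√(0.3365²+0.13²) = 0.9328.
B = (4π×10⁻⁷ × 8.23) / (4π × 0.13) × (0.9328 + 0.9328) = 1.18×10⁻⁵ T.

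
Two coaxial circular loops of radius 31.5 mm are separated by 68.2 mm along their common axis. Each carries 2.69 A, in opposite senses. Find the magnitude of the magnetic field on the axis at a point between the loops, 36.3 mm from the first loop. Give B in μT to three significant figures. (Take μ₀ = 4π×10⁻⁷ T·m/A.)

Each loop contributes B = μ₀IR²/[2(R²+z²)^(3/2)] on the axis, with z measured from that loop.
Loop 1 (z = 0.0363 m): B₁ = 1.51×10⁻⁵ T. Loop 2 (z = 0.0319 m): B₂ = 1.86×10⁻⁵ T.
The fields oppose: B = |B₁ − B₂| = 3.51×10⁻⁶ T.

B ≈ 3.51 μT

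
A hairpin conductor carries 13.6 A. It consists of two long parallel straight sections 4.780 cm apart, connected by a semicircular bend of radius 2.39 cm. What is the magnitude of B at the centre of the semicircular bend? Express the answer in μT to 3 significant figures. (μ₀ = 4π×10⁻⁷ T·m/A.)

B ≈ 293 μT

The semicircular arc contributes B_arc = μ₀I·π/(4πR) = μ₀I/(4R) = 1.79×10⁻⁴ T.
Each semi-infinite lead is at perpendicular distance R = 0.0239 m from the centre, with the perpendicular foot at its near end, so it contributes μ₀I/(4πR); both point the same way, together 1.14×10⁻⁴ T.
Arc and leads all point the same direction: B = 1.79×10⁻⁴ + 1.14×10⁻⁴ = 2.93×10⁻⁴ T.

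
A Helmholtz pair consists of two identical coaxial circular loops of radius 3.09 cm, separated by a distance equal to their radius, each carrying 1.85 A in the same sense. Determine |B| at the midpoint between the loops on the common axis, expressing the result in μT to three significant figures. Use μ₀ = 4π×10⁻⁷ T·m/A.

B ≈ 53.8 μT

Each loop contributes B = μ₀IR²/[2(R²+z²)^(3/2)] on the axis, with z measured from that loop.
Loop 1 (z = 0.01545 m): B₁ = 2.69×10⁻⁵ T. Loop 2 (z = 0.01545 m): B₂ = 2.69×10⁻⁵ T.
The fields add: B = B₁ + B₂ = 5.38×10⁻⁵ T.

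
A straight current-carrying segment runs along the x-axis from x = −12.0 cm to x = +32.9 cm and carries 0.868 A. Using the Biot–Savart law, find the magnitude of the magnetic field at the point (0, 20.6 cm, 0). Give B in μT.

B ≈ 0.569 μT

For a finite straight segment, B = (μ₀I/4πd)(sinθ₁ + sinθ₂), where θ₁, θ₂ are the angles from the perpendicular to each end.
The perpendicular distance is d = 0.206 m; the end-offsets along the wire are a = 0.12 m and b = 0.329 m.
sinθ₁ = 0.12/√(0.12²+0.206²) = 0.5033; sinθ₂ = 0.329/√(0.329²+0.206²) = 0.8476.
B = (4π×10⁻⁷ × 0.868) / (4π × 0.206) × (0.5033 + 0.8476) = 5.69×10⁻⁷ T.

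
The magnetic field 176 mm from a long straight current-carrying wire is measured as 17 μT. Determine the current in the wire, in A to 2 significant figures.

I ≈ 15 A

For a long straight wire B = μ₀I/(2πd), so I = 2πdB/μ₀.
I = 2π × 0.176 × 1.70×10⁻⁵ / (4π×10⁻⁷) = 15.0 A.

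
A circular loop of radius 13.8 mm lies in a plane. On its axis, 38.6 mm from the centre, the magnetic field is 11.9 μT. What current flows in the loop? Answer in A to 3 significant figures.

On the axis of a loop, B = μ₀IR²/[2(R²+z²)^(3/2)], so I = 2B(R²+z²)^(3/2)/(μ₀R²).
R² + z² = 0.0001904 + 0.00149 = 0.00168 m²; raised to 3/2 gives 6.89×10⁻⁵ m³.
I = 2 × 1.19×10⁻⁵ × 6.89×10⁻⁵ / (1.26×10⁻⁶ × 0.0001904) = 6.85 A.

I ≈ 6.85 A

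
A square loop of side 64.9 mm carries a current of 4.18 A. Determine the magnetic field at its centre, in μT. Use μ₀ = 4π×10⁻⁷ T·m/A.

B ≈ 72.9 μT

Each side is a finite straight segment at perpendicular distance d = a/(2 tan(π/4)) = 0.03245 m from the centre, with end-angles ±π/4.
One side contributes B₁ = (μ₀I/4πd)·2 sin(π/4) = 1.82×10⁻⁵ T.
All 4 sides add in the same direction: B = 4 × 1.82×10⁻⁵ = 7.29×10⁻⁵ T.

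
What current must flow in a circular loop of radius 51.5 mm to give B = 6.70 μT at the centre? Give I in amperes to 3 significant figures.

At the centre of a circular loop B = μ₀I/(2R), so I = 2RB/μ₀.
With R = 0.0515 m, I = 2 × 0.0515 × 6.70×10⁻⁶ / (4π×10⁻⁷) = 0.549 A.

I ≈ 0.549 A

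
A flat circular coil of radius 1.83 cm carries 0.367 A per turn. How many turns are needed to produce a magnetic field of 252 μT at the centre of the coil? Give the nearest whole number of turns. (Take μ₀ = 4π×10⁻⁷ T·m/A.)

For an N-turn coil, B = Nμ₀I/(2R). A single turn gives B₁ = 1.26×10⁻⁵ T with R = 0.0183 m.
N = B/B₁ = 2.52×10⁻⁴ / 1.26×10⁻⁵ = 20.00.

N = 20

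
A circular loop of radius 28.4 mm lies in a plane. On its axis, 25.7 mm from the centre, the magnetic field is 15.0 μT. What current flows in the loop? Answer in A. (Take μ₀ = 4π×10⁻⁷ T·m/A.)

I ≈ 1.66 A

On the axis of a loop, B = μ₀IR²/[2(R²+z²)^(3/2)], so I = 2B(R²+z²)^(3/2)/(μ₀R²).
R² + z² = 0.0008066 + 0.0006605 = 0.001467 m²; raised to 3/2 gives 5.62×10⁻⁵ m³.
I = 2 × 1.50×10⁻⁵ × 5.62×10⁻⁵ / (1.26×10⁻⁶ × 0.0008066) = 1.66 A.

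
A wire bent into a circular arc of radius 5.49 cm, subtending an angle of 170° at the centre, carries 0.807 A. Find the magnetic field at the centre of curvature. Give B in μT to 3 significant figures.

The Biot–Savart field of a circular arc at its centre is B = μ₀Iφ/(4πR), with φ = 2.967 rad.
B = (4π×10⁻⁷ × 0.807 × 2.967) / (4π × 0.0549) = 4.36×10⁻⁶ T.

B ≈ 4.36 μT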